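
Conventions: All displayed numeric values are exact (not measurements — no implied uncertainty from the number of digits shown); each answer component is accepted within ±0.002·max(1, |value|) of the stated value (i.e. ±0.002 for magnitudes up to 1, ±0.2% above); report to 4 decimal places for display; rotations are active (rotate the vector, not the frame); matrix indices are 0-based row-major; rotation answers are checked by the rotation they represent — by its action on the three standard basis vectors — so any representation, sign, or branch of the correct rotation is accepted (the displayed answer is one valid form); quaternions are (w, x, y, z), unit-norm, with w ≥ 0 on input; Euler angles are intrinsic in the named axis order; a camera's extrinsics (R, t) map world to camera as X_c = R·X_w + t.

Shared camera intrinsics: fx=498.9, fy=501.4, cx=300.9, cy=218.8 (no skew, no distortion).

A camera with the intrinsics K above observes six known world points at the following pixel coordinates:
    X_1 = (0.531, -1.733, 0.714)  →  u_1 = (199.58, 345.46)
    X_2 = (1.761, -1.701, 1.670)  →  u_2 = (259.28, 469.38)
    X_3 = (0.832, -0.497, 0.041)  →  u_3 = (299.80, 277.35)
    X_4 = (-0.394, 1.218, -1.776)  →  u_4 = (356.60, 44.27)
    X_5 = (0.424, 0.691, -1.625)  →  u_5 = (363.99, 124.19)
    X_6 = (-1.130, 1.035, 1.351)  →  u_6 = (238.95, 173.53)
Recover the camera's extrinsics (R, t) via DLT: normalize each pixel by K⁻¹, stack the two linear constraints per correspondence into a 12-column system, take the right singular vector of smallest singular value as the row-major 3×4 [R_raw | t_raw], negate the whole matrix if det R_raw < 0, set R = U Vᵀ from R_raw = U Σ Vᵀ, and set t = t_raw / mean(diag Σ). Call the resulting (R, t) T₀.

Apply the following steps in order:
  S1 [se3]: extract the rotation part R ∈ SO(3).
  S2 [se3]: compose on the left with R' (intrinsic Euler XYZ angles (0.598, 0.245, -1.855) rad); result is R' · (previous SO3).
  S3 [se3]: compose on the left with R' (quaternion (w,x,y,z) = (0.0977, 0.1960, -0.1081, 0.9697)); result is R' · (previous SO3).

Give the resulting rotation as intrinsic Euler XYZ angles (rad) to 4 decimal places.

rotation (euler_xyz) = (2.8503, -0.9406, -2.1211)

source (pnp_recover): camera pose = R=[0.6758 0.7245 -0.1353; 0.6034 -0.4385 0.6660; 0.4232 -0.5317 -0.7336], t=(-0.2101, -0.0601, 5.3021)
after S1 (rot_of_se3): [0.6758 0.7245 -0.1353; 0.6034 -0.4385 0.6660; 0.4232 -0.5317 -0.7336]
after S2 (compose_so3): [0.4807 -0.7344 0.4791; -0.8539 -0.2680 0.4461; -0.1993 -0.6235 -0.7560]
after S3 (compose_so3): [-0.3082 0.5023 -0.8079; 0.9378 0.3031 -0.1692; 0.1599 -0.8098 -0.5644]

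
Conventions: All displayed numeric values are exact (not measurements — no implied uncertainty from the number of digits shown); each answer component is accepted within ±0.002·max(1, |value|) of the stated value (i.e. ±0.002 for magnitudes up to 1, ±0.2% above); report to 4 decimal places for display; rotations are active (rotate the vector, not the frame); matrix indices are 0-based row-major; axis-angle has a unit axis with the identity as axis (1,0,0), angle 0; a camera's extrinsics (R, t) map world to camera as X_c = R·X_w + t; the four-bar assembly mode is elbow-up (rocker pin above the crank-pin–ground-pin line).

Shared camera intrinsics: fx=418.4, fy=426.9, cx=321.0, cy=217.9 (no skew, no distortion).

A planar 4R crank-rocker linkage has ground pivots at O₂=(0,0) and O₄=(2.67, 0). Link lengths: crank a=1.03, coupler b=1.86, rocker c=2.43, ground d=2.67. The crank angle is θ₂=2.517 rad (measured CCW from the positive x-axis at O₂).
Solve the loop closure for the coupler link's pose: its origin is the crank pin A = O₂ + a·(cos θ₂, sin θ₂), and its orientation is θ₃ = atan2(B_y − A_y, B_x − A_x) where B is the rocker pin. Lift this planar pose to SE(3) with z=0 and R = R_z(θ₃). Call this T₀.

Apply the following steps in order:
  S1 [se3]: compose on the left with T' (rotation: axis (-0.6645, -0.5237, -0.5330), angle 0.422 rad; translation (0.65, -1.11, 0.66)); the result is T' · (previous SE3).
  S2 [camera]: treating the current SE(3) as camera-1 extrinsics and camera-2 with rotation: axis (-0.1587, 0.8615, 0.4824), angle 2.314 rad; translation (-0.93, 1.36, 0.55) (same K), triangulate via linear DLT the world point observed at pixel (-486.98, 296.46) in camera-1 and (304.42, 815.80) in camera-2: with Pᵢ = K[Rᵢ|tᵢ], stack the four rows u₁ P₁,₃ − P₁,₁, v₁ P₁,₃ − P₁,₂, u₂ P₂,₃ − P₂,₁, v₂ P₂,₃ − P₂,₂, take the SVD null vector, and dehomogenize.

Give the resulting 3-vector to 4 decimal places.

result = (-1.2872, 0.7210, 0.9248)

source (fourbar_fk): coupler pose = R=[0.8680 -0.4966 0.0000; 0.4966 0.8680 0.0000; 0.0000 0.0000 1.0000], t=(-0.8355, 0.6023, 0.0000)
after S1 (compose_se3): R=[0.9490 -0.2563 -0.1834; 0.3020 0.9060 0.2967; 0.0902 -0.3369 0.9372], t=(0.0053, -0.3891, 0.3056)
after S2 (triangulate): (-1.2872, 0.7210, 0.9248)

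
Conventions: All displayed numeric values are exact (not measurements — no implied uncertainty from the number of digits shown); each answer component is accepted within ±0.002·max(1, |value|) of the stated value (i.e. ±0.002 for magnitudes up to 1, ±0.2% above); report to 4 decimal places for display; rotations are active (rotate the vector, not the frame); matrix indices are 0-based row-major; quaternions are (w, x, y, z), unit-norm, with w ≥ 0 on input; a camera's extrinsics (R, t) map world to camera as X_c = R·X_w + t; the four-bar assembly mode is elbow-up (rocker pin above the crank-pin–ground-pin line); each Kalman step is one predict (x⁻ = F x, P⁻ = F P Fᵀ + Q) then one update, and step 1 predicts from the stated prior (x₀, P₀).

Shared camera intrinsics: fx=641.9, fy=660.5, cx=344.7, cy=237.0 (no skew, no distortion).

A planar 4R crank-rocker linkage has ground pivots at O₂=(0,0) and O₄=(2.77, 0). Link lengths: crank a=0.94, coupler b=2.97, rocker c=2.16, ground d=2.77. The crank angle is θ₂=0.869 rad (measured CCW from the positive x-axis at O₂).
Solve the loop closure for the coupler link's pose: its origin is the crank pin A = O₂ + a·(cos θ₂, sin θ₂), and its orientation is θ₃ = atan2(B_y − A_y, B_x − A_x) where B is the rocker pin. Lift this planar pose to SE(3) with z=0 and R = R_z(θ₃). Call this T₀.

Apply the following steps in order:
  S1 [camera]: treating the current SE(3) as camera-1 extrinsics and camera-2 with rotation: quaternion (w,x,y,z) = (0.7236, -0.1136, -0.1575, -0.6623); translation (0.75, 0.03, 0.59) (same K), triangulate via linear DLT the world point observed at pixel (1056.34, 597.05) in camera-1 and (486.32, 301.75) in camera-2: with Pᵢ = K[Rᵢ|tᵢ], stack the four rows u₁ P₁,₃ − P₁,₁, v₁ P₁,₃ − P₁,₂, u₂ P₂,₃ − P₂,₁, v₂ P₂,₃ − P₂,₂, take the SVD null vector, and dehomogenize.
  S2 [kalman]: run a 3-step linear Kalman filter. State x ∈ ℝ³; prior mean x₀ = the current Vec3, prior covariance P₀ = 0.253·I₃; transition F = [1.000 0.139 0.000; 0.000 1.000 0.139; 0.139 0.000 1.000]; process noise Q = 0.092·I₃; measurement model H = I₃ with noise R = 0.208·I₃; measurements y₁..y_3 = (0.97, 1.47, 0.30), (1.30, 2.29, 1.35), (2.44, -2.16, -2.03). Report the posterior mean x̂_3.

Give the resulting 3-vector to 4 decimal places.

source (fourbar_fk): coupler pose = R=[0.8833 -0.4689 0.0000; 0.4689 0.8833 0.0000; 0.0000 0.0000 1.0000], t=(0.6069, 0.7179, 0.0000)
after S1 (triangulate): (0.1865, -0.3824, 0.8577)
after S2 (kf_track): (1.7020, -0.2000, -0.4465)

result = (1.7020, -0.2000, -0.4465)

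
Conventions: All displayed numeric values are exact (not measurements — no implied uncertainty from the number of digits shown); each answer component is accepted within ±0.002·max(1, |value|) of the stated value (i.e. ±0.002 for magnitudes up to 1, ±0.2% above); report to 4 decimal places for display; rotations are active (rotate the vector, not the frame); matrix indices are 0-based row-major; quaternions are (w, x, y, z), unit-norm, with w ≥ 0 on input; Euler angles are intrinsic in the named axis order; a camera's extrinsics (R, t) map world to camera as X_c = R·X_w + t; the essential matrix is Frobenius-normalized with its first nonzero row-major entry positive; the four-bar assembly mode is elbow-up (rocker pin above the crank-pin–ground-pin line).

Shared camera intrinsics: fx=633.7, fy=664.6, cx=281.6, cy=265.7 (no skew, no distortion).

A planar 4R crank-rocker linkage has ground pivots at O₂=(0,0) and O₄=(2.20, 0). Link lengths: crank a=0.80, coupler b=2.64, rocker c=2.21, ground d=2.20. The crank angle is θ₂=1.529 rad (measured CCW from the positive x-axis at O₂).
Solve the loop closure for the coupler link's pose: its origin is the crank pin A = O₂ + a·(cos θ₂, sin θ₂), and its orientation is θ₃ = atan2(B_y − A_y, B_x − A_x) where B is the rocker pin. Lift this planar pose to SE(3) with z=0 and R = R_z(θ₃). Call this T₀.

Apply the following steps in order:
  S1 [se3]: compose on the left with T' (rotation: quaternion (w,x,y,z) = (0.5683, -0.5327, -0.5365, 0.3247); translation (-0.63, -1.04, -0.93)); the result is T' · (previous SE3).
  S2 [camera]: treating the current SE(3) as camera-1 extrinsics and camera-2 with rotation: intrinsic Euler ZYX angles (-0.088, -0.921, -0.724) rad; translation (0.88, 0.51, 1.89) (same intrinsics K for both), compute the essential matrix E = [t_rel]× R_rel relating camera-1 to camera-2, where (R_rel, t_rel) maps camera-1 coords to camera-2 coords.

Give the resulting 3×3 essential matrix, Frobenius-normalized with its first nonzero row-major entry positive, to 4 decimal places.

source (fourbar_fk): coupler pose = R=[0.8455 -0.5340 0.0000; 0.5340 0.8455 0.0000; 0.0000 0.0000 1.0000], t=(0.0334, 0.7993, 0.0000)
after S1 (compose_se3): R=[0.2886 0.0572 -0.9557; 0.9136 -0.3149 0.2571; -0.2863 -0.9474 -0.1432], t=(-0.4610, -0.8314, -1.6836)
after S2 (essential): [0.4874 -0.2037 0.4647; 0.4845 0.0792 -0.4329; 0.1465 0.0546 -0.2283]

matrix = [0.4874 -0.2037 0.4647; 0.4845 0.0792 -0.4329; 0.1465 0.0546 -0.2283]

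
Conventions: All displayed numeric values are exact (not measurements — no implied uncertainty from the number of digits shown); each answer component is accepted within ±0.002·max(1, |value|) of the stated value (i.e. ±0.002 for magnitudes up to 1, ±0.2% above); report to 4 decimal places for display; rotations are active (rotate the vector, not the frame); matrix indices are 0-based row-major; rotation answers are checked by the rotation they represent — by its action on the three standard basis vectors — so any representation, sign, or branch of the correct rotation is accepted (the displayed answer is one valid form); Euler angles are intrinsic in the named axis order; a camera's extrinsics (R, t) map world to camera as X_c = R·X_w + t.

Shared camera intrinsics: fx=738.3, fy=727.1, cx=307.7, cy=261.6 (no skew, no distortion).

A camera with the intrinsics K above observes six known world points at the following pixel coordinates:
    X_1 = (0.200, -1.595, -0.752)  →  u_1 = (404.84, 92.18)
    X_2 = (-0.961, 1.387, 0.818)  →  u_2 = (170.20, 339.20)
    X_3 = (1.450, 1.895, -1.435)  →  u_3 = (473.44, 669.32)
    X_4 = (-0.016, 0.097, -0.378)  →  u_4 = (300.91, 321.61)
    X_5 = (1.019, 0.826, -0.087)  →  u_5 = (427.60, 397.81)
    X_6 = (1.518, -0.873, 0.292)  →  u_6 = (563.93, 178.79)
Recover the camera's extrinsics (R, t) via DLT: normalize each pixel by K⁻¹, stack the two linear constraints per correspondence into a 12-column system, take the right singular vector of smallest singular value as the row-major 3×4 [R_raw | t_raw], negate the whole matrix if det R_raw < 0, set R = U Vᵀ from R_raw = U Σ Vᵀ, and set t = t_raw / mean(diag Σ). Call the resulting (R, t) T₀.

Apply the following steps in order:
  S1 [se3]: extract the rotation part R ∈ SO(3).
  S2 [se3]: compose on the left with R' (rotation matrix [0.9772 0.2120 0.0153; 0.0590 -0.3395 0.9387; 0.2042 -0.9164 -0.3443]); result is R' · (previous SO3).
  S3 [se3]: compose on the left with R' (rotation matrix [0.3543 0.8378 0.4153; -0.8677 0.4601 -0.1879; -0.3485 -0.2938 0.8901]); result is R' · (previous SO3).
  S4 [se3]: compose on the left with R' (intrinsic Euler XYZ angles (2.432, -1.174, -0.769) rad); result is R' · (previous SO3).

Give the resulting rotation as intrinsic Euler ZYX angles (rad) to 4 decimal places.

source (pnp_recover): camera pose = R=[0.9851 -0.1698 0.0267; 0.1577 0.8311 -0.5333; 0.0684 0.5296 0.8455], t=(0.0000, 0.1000, 4.8699)
after S1 (rot_of_se3): [0.9851 -0.1698 0.0267; 0.1577 0.8311 -0.5333; 0.0684 0.5296 0.8455]
after S2 (compose_so3): [0.9971 0.0184 -0.0741; 0.0688 0.2050 0.9764; 0.0331 -0.9786 0.2031]
after S3 (compose_so3): [0.4247 -0.2282 0.8761; -0.8398 0.2622 0.4754; -0.3382 -0.9376 -0.0803]
after S4 (compose_so3): [0.2042 0.8719 0.4451; 0.9346 -0.0383 -0.3537; -0.2914 0.4882 -0.8227]

rotation (euler_zyx) = (1.3557, 0.2956, 2.6060)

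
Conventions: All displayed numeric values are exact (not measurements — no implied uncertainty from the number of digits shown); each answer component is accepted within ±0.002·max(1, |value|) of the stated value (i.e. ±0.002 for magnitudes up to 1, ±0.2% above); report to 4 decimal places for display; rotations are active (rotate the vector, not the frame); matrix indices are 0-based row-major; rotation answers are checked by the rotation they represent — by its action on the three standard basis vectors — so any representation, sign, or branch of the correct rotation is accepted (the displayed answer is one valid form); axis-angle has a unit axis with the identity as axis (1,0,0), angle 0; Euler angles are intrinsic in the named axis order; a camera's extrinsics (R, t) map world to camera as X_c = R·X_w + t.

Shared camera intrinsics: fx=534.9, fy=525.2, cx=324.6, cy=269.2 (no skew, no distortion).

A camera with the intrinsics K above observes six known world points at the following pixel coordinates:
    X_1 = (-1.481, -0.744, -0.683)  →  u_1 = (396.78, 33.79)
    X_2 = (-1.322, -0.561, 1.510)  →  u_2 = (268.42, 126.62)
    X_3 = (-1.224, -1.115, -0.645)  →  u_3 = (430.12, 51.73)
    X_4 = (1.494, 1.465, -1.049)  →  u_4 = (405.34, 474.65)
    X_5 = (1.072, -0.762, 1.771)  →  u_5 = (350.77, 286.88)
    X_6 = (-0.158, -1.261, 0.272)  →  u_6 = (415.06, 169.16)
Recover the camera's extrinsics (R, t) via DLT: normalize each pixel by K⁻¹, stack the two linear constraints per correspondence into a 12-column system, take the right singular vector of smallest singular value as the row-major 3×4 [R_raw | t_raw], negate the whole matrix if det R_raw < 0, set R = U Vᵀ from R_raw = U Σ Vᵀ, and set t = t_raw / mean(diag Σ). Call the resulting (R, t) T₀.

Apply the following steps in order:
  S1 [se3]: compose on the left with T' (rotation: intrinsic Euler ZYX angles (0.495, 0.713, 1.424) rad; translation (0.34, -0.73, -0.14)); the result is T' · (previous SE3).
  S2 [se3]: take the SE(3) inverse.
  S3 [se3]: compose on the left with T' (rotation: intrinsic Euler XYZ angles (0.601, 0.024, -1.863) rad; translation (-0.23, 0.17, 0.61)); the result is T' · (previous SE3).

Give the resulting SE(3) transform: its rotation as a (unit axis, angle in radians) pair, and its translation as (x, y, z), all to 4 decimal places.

rotation (axis_angle) = ((-0.1455, 0.7115, -0.6874), 2.4416), translation = (3.5442, 2.7858, -3.3235)

source (pnp_recover): camera pose = R=[0.4354 -0.6967 -0.5701; 0.8673 0.4943 0.0584; 0.2411 -0.5199 0.8195], t=(0.3700, -0.4100, 5.2197)
after S1 (compose_se3): R=[0.8570 -0.5047 0.1038; 0.3358 0.3942 -0.8555; 0.3909 0.7680 0.5073], t=(3.2736, -5.0824, -0.1113)
after S2 (invert_se3): R=[0.8570 0.3358 0.3909; -0.5047 0.3942 0.7680; 0.1038 -0.8555 0.5073], t=(-1.0556, 3.7410, -4.6314)
after S3 (compose_se3): R=[-0.7275 0.2601 0.6349; -0.6256 0.1286 -0.7695; -0.2818 -0.9570 0.0692], t=(3.5442, 2.7858, -3.3235)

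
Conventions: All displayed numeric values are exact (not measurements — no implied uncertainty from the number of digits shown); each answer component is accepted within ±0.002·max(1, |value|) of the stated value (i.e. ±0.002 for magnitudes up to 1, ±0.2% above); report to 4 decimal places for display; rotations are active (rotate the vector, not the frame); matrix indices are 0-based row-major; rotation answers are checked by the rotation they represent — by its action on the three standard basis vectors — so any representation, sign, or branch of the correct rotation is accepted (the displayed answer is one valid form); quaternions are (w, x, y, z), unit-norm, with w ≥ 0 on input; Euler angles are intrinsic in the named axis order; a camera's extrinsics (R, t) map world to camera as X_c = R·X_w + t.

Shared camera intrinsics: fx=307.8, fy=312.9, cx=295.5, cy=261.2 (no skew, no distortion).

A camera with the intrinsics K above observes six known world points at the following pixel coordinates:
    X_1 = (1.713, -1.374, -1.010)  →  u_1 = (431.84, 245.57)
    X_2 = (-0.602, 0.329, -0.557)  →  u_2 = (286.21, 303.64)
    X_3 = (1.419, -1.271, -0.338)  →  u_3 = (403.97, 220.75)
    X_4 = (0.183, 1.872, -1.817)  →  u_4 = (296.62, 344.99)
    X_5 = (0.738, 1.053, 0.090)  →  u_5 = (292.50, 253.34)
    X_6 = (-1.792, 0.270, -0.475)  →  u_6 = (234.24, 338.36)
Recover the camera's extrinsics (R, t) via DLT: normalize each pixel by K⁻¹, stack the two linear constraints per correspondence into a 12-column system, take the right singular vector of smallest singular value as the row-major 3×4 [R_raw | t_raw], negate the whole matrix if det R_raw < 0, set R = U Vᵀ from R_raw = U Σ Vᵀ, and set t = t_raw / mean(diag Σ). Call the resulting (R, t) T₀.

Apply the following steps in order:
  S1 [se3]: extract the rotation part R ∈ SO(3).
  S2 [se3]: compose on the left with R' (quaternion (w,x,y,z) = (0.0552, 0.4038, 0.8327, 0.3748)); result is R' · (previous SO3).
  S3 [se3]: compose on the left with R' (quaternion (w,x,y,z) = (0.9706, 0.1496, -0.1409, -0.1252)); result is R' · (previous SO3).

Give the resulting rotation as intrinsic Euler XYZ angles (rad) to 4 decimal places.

source (pnp_recover): camera pose = R=[0.6336 -0.5985 -0.4903; -0.4118 0.2756 -0.8686; 0.6550 0.7522 -0.0718], t=(0.1400, -0.0801, 5.5787)
after S1 (rot_of_se3): [0.6336 -0.5985 -0.4903; -0.4118 0.2756 -0.8686; 0.6550 0.7522 -0.0718]
after S2 (compose_so3): [-0.4245 0.8705 -0.2492; 0.6702 0.1170 -0.7329; -0.6088 -0.4781 -0.6330]
after S3 (compose_so3): [-0.0704 0.9808 -0.1818; 0.8956 -0.0181 -0.4446; -0.4393 -0.1941 -0.8771]

rotation (euler_xyz) = (2.6725, -0.1828, -1.6425)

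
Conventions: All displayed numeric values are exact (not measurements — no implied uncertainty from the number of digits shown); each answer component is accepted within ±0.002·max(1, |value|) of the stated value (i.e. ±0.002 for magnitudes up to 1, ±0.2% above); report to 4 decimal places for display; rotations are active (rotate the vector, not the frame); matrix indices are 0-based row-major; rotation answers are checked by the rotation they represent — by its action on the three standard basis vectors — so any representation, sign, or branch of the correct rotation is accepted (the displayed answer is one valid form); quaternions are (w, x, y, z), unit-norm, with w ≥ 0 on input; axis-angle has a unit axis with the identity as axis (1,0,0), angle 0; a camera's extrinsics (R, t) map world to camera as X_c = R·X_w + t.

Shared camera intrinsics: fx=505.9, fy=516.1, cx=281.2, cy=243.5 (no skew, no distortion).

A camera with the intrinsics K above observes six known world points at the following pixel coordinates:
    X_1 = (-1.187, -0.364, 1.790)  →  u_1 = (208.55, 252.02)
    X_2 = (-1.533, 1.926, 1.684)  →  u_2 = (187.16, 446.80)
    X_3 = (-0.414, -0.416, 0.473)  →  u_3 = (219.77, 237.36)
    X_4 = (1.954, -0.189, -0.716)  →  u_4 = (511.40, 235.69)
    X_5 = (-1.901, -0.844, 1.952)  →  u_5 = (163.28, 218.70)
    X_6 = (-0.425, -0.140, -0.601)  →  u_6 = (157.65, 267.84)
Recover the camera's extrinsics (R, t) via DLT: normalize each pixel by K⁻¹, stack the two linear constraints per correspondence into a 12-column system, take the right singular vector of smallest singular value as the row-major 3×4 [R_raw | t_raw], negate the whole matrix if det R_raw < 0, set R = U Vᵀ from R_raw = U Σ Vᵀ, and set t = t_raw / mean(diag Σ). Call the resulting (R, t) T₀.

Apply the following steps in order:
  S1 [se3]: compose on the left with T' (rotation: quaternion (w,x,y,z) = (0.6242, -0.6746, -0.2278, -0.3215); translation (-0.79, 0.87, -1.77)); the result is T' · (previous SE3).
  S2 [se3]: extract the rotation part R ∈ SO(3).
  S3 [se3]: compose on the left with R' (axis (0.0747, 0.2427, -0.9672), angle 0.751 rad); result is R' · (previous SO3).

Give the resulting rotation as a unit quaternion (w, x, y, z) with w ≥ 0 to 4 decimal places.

source (pnp_recover): camera pose = R=[0.9484 0.0533 0.3126; -0.0696 0.9967 0.0409; -0.3094 -0.0606 0.9490], t=(-0.3100, 0.3100, 4.1504)
after S1 (compose_se3): R=[0.5584 0.7342 0.3863; -0.3869 -0.1814 0.9041; 0.7338 -0.6543 0.1827], t=(-0.1640, 4.9663, -2.2664)
after S2 (rot_of_se3): [0.5584 0.7342 0.3863; -0.3869 -0.1814 0.9041; 0.7338 -0.6543 0.1827]
after S3 (compose_so3): [0.2591 0.3215 0.9108; -0.7385 -0.5418 0.4013; 0.6225 -0.7766 0.0971]

rotation (quat) = (0.4512, -0.6526, 0.1597, -0.5873)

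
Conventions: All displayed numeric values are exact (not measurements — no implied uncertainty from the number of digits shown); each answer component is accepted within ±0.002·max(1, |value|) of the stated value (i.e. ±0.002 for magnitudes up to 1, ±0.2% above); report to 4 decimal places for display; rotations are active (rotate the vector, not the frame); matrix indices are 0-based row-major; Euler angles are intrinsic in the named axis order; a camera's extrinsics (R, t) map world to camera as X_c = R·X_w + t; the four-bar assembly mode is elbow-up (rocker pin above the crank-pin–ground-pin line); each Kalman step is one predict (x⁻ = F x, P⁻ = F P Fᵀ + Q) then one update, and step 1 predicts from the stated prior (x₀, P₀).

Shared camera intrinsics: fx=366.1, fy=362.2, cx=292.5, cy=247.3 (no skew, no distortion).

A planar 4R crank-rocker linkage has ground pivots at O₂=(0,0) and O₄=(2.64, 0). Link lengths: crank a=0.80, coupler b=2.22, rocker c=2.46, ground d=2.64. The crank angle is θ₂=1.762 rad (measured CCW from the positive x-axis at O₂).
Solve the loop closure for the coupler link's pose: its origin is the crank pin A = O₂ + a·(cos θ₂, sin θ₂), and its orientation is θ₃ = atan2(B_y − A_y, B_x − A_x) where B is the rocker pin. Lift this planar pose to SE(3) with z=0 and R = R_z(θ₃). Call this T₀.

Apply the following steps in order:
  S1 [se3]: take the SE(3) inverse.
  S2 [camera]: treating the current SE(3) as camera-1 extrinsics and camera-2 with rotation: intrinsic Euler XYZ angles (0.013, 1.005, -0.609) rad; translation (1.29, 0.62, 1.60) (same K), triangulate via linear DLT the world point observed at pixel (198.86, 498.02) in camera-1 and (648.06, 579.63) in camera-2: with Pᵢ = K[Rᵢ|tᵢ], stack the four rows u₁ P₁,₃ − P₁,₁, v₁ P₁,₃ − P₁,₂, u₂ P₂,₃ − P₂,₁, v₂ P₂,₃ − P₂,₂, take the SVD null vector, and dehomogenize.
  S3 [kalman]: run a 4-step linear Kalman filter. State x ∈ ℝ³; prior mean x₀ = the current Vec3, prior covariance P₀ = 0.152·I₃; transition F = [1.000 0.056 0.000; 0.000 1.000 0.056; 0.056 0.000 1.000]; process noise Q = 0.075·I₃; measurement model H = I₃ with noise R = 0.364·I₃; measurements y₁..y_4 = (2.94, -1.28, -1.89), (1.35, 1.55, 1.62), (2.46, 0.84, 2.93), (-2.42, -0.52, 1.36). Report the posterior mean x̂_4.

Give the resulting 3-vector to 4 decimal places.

source (fourbar_fk): coupler pose = R=[0.7681 -0.6403 0.0000; 0.6403 0.7681 0.0000; 0.0000 0.0000 1.0000], t=(-0.1520, 0.7854, 0.0000)
after S1 (invert_se3): R=[0.7681 0.6403 0.0000; -0.6403 0.7681 0.0000; 0.0000 0.0000 1.0000], t=(-0.3861, -0.7006, 0.0000)
after S2 (triangulate): (-1.1148, 1.3392, 1.5051)
after S3 (kf_track): (0.0653, 0.3969, 1.4897)

result = (0.0653, 0.3969, 1.4897)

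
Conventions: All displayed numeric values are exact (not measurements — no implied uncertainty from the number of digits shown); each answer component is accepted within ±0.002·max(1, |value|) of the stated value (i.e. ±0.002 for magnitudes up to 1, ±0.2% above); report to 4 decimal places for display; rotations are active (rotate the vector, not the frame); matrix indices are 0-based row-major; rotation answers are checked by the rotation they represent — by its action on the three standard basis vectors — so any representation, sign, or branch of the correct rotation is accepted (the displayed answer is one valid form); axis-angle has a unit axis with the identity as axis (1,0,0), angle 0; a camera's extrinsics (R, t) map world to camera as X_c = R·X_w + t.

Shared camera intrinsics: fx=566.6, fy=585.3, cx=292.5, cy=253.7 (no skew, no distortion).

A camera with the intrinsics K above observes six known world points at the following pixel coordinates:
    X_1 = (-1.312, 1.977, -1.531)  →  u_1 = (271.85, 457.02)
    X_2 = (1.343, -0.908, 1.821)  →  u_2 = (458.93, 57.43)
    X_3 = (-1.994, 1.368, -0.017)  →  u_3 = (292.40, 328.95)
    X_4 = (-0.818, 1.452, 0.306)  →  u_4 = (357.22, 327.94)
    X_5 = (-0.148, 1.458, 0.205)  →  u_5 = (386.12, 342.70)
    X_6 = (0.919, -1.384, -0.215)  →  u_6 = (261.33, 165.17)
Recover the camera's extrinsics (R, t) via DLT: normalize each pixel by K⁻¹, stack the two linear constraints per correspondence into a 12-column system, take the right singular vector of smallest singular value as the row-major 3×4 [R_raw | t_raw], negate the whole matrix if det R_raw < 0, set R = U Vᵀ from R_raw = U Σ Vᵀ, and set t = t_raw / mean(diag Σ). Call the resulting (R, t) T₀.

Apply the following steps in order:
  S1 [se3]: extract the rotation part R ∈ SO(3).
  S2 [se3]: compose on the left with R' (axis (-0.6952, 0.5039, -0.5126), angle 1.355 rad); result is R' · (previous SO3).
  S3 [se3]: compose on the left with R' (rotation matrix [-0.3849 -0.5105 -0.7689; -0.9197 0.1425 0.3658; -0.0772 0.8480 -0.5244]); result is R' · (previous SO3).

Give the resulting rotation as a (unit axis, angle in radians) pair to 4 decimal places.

source (pnp_recover): camera pose = R=[0.5044 0.5816 0.6382; 0.0302 0.7268 -0.6862; -0.8629 0.3654 0.3490], t=(0.2200, 0.1200, 6.0691)
after S1 (rot_of_se3): [0.5044 0.5816 0.6382; 0.0302 0.7268 -0.6862; -0.8629 0.3654 0.3490]
after S2 (compose_so3): [-0.3600 0.7915 0.4939; -0.7898 0.0233 -0.6130; -0.4967 -0.6108 0.6167]
after S3 (compose_so3): [0.9236 0.1531 -0.3514; 0.0369 -0.9480 -0.3160; -0.3815 0.2789 -0.8813]

rotation (axis_angle) = ((0.9803, 0.0496, -0.1914), 2.8332)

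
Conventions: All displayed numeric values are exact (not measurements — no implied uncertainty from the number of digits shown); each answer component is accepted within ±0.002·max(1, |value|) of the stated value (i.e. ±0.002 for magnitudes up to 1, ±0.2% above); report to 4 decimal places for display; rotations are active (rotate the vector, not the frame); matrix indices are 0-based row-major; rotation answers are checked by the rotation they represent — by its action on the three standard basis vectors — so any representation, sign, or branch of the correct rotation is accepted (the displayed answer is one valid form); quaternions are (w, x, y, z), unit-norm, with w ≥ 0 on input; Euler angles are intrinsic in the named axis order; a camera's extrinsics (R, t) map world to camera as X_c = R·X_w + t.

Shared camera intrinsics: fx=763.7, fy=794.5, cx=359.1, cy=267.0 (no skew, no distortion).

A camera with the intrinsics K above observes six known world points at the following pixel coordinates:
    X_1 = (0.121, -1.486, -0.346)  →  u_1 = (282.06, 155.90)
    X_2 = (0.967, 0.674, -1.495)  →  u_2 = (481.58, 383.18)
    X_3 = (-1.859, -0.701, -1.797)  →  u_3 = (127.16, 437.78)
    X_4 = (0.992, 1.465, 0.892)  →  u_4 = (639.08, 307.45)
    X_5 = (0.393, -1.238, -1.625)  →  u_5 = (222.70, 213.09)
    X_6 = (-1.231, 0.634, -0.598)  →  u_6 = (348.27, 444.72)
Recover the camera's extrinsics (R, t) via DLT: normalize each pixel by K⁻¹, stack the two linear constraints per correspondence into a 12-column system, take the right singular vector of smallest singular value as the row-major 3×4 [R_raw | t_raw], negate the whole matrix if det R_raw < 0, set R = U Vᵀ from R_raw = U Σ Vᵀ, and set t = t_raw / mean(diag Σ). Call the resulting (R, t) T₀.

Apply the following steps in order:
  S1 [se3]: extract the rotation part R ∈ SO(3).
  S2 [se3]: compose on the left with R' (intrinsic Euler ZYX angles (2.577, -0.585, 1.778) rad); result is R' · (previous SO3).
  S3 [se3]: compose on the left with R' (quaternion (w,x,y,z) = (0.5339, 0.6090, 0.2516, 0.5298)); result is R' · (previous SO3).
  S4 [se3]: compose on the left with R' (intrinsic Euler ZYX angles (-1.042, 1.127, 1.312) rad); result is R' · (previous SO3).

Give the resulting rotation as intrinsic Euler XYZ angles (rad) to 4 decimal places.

rotation (euler_xyz) = (0.2623, -1.1837, 2.0010)

source (pnp_recover): camera pose = R=[0.5719 0.6736 0.4682; -0.5499 0.7383 -0.3905; -0.6087 -0.0341 0.7927], t=(0.4600, 0.1500, 6.5798)
after S1 (rot_of_se3): [0.5719 0.6736 0.4682; -0.5499 0.7383 -0.3905; -0.6087 -0.0341 0.7927]
after S2 (compose_so3): [-0.9747 -0.0707 -0.2120; -0.2217 0.1850 0.9574; -0.0285 0.9802 -0.1960]
after S3 (compose_so3): [-0.2726 0.8259 -0.4936; -0.7720 -0.4939 -0.4000; -0.5741 0.2720 0.7723]
after S4 (compose_so3): [-0.1574 -0.3431 -0.9260; 0.9779 -0.1846 -0.0979; -0.1373 -0.9210 0.3646]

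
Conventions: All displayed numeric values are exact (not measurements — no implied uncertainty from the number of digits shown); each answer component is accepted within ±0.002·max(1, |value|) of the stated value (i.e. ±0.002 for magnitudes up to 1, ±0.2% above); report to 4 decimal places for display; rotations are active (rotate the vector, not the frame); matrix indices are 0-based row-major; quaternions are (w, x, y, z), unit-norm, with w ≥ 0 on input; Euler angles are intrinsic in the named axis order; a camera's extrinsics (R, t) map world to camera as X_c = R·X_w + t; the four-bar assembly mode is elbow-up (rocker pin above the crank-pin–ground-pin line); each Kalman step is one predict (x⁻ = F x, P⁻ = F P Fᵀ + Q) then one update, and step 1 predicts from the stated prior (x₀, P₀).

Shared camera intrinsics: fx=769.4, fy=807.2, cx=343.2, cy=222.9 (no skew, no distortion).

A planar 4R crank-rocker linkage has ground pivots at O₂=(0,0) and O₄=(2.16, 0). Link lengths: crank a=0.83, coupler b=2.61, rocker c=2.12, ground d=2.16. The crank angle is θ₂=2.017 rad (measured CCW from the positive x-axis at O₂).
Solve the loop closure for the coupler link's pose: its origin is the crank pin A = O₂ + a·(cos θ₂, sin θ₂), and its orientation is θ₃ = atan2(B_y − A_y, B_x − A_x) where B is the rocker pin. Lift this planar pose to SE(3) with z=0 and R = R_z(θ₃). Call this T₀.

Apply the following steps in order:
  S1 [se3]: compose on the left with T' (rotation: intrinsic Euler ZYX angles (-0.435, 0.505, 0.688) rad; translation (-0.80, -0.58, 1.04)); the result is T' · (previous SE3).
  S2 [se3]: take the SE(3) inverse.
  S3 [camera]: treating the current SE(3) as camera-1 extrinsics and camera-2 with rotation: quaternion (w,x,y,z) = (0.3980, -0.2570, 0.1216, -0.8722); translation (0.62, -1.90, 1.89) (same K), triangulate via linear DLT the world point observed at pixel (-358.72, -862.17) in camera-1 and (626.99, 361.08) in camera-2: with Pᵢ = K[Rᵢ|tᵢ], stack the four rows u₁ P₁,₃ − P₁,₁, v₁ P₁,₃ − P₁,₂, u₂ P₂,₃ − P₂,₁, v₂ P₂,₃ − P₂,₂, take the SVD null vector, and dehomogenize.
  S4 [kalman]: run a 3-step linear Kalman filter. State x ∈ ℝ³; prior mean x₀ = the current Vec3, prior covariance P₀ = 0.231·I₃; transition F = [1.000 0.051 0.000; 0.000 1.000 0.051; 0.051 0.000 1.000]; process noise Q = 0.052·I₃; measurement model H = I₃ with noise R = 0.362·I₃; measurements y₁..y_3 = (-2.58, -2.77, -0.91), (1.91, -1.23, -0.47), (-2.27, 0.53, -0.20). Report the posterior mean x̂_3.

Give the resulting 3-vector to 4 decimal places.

source (fourbar_fk): coupler pose = R=[0.8554 -0.5180 0.0000; 0.5180 0.8554 0.0000; 0.0000 0.0000 1.0000], t=(-0.3582, 0.7487, 0.0000)
after S1 (compose_se3): R=[0.9918 0.1057 0.0713; -0.0196 0.6796 -0.7334; -0.1260 0.7260 0.6761], t=(-0.6319, -0.0203, 1.6294)
after S2 (invert_se3): R=[0.9918 -0.0196 -0.1260; 0.1057 0.6796 0.7260; 0.0713 -0.7334 0.6761], t=(0.8317, -1.1023, -1.0714)
after S3 (triangulate): (-1.7000, -1.8037, 1.4270)
after S4 (kf_track): (-1.2868, -1.0301, -0.0576)

result = (-1.2868, -1.0301, -0.0576)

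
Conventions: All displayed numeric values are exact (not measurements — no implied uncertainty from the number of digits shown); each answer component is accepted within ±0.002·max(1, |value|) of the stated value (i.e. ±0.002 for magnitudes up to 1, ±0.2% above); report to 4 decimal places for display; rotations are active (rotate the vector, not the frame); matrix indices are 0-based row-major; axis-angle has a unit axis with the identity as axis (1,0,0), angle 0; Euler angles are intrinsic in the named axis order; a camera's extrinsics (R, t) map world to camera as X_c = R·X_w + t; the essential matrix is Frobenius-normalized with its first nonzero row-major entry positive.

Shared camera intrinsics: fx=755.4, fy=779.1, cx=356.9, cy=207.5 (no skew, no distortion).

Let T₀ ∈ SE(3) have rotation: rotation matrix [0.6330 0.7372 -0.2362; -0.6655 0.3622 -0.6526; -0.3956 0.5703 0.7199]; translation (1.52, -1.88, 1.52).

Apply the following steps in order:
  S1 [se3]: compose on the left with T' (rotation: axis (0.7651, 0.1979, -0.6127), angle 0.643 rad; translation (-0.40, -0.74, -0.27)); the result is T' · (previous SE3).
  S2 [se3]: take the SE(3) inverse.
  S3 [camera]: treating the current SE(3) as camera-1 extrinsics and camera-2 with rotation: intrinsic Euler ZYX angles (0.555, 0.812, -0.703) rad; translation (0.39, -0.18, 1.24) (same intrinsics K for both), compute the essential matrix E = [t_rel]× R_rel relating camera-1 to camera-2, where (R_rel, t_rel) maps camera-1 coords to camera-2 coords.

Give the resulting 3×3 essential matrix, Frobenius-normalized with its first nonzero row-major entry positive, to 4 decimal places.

matrix = [0.3979 -0.1947 -0.1574; 0.4111 0.4235 -0.3035; -0.2733 0.5132 0.0226]

after S1 (compose_se3): R=[0.3061 0.8345 -0.4581; -0.5601 -0.2313 -0.7955; -0.7698 0.5001 0.3967], t=(0.2847, -3.5059, -0.0792)
after S2 (invert_se3): R=[0.3061 -0.5601 -0.7698; 0.8345 -0.2313 0.5001; -0.4581 -0.7955 0.3967], t=(-2.1118, -1.0088, -2.6269)
after S3 (essential): [0.3979 -0.1947 -0.1574; 0.4111 0.4235 -0.3035; -0.2733 0.5132 0.0226]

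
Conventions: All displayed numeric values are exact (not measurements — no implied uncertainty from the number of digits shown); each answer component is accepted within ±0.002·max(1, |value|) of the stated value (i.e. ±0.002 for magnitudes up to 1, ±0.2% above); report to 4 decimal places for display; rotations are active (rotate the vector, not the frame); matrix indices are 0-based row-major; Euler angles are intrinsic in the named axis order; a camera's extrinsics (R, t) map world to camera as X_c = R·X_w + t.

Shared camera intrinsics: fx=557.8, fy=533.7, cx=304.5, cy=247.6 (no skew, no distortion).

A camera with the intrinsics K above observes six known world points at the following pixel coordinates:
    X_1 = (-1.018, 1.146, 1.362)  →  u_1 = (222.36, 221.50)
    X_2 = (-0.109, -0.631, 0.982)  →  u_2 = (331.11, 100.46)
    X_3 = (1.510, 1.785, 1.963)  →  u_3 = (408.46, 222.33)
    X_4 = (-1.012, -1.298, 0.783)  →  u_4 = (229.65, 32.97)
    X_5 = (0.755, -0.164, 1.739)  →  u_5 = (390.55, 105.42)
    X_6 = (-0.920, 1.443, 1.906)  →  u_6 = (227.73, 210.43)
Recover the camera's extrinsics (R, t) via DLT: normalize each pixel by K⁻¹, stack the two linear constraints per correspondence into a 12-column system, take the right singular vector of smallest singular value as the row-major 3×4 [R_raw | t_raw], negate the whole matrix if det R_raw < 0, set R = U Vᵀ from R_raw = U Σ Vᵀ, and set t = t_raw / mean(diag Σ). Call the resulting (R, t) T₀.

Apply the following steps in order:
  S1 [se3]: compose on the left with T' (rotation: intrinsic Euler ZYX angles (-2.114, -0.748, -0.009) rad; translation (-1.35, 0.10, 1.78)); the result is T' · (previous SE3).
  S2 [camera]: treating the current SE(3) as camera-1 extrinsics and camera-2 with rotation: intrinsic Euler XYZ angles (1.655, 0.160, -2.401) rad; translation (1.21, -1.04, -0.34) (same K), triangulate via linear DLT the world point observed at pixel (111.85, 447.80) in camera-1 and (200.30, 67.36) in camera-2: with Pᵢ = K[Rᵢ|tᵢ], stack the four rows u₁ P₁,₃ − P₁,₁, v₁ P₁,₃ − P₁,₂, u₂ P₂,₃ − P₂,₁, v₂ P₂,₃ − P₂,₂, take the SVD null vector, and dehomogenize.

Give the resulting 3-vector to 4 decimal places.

result = (-0.0166, -1.9193, -0.9922)

source (pnp_recover): camera pose = R=[0.9810 -0.1073 -0.1614; -0.0365 0.7155 -0.6976; 0.1903 0.6903 0.6981], t=(0.4300, -0.2102, 4.6416)
after S1 (compose_se3): R=[-0.3345 0.8989 -0.2830; -0.4867 0.0925 0.8687; 0.8070 0.4283 0.4065], t=(-0.0247, 2.6208, 5.4763)
after S2 (triangulate): (-0.0166, -1.9193, -0.9922)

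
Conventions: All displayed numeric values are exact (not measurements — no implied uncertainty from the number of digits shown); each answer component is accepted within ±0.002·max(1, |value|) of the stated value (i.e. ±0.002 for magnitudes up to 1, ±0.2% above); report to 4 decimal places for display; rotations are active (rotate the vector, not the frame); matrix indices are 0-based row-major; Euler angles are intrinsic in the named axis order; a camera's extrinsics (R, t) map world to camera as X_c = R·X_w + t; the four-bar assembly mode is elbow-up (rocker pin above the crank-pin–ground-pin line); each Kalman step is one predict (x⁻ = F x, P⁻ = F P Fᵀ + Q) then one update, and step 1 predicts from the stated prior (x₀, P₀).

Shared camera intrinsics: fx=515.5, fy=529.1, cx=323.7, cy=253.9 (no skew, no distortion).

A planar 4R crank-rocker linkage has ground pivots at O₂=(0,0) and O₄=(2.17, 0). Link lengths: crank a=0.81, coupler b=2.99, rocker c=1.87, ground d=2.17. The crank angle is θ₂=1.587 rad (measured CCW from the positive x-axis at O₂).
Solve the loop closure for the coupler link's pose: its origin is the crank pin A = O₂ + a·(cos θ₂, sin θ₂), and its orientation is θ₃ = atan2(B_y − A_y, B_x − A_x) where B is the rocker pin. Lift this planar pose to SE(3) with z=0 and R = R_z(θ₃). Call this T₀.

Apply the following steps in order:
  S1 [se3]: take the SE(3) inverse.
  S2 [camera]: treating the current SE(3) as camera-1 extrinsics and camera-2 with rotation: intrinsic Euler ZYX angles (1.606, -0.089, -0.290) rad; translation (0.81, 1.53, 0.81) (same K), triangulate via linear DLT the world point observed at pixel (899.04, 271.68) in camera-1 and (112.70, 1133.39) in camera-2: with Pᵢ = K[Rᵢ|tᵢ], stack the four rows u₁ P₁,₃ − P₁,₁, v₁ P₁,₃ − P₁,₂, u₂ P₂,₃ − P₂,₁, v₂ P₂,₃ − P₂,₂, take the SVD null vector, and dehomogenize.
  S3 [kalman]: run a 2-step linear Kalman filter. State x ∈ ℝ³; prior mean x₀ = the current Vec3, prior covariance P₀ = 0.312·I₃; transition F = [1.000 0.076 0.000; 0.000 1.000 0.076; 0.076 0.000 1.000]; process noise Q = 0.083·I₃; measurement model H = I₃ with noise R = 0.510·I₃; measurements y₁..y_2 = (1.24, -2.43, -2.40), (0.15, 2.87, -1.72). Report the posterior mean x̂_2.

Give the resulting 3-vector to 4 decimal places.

source (fourbar_fk): coupler pose = R=[0.9491 -0.3150 0.0000; 0.3150 0.9491 0.0000; 0.0000 0.0000 1.0000], t=(-0.0131, 0.8099, 0.0000)
after S1 (invert_se3): R=[0.9491 0.3150 0.0000; -0.3150 0.9491 0.0000; 0.0000 0.0000 1.0000], t=(-0.2426, -0.7728, 0.0000)
after S2 (triangulate): (0.9242, 1.1526, 0.8938)
after S3 (kf_track): (0.7061, 0.7517, -0.8982)

result = (0.7061, 0.7517, -0.8982)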